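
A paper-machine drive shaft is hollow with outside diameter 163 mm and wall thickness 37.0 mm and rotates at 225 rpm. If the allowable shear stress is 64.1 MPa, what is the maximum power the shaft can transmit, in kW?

1170 kW

J = π(d_o⁴ − d_i⁴)/32 = π(0.163⁴ − 0.0890⁴)/32 = 6.314×10^-5 m⁴.
T_max = τ_allow·J/r = 6.41×10^7 × 6.314×10^-5 / 0.0815 = 49660 N·m.
ω = 2π·225/60 = 23.56 rad/s, so P_max = T_max·ω = 1.170×10^6 W.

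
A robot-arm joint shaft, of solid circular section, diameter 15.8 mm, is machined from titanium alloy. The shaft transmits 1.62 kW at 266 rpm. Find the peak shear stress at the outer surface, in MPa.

ω = 2π·266/60 = 27.86 rad/s, so T = P/ω = 1.62×10³ / 27.86 = 58.16 N·m.
J = πd⁴/32 = π(0.0158)⁴/32 = 6.118×10^-9 m⁴.
τ_max = T·r/J = 58.16 × 0.00790 / 6.118×10^-9 = 7.509×10^7 Pa.

75.1 MPa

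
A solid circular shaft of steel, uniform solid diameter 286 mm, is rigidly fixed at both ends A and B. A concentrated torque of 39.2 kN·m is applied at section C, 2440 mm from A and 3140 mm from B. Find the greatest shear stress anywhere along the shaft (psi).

With uniform GJ and both ends fixed, compatibility θ_AC = θ_CB gives T_A·a = T_B·b, together with T_A + T_B = T₀.
T_A = T₀·b/(a+b) = 39200·3140/5580 = 22060 N·m; T_B = 17140 N·m.
τ in each portion: τ_AC = 4.80×10^6 Pa, τ_CB = 3.73×10^6 Pa; maximum is in AC.
τ_max = T_AC·r/J = 22060·0.143/6.57×10^-4 = 4.802×10^6 Pa.

697 psi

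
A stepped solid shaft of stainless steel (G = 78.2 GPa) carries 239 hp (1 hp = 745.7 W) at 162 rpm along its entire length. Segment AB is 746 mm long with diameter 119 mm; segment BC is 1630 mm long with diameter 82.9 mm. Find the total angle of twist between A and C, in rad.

ω = 2π·162/60 = 16.96 rad/s, so T = P/ω = 239×745.7 / 16.96 = 10510 N·m.
J_AB = π(0.119)⁴/32 = 1.97×10^-5 m⁴; J_BC = π(0.0829)⁴/32 = 4.64×10^-6 m⁴.
θ = (T/G)·Σ L_i/J_i = (10510/78.2×10⁹)·(0.746/1.97×10^-5 + 1.63/4.64×10^-6) = 0.05232 rad.

0.0523 rad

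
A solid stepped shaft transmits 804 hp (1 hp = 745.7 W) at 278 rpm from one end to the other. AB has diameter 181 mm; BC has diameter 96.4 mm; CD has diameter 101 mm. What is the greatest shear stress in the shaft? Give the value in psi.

17000 psi

ω = 2π·278/60 = 29.11 rad/s, so T = P/ω = 804×745.7 / 29.11 = 20590 N·m.
Under the same torque, τ_max = 16T/(πd³) is largest where d is smallest — segment BC (d = 96.4 mm).
τ_max = 16·20590/(π·(0.0964)³) = 1.171×10^8 Pa.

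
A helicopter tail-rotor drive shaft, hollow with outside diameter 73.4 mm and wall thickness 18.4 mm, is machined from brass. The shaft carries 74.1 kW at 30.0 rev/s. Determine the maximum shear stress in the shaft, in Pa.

ω = 2π·30.0 = 188.5 rad/s, so T = P/ω = 74.1×10³ / 188.5 = 393.1 N·m.
J = π(d_o⁴ − d_i⁴)/32 = π(0.0734⁴ − 0.0366⁴)/32 = 2.673×10^-6 m⁴.
τ_max = T·r/J = 393.1 × 0.0367 / 2.673×10^-6 = 5.397×10^6 Pa.

5.40e6 Pa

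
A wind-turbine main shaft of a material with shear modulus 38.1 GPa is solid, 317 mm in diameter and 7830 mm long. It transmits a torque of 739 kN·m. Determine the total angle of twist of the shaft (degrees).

J = πd⁴/32 = π(0.317)⁴/32 = 9.914×10^-4 m⁴.
θ = T·L/(G·J) = 739000 × 7.83 / (38.1×10⁹ × 9.914×10^-4) = 0.1532 rad.

8.78°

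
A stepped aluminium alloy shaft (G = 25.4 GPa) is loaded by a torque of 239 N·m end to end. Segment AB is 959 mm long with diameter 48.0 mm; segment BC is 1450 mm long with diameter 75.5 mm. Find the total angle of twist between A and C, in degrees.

1.24°

J_AB = π(0.0480)⁴/32 = 5.21×10^-7 m⁴; J_BC = π(0.0755)⁴/32 = 3.19×10^-6 m⁴.
θ = (T/G)·Σ L_i/J_i = (239.0/25.4×10⁹)·(0.959/5.21×10^-7 + 1.45/3.19×10^-6) = 0.02159 rad.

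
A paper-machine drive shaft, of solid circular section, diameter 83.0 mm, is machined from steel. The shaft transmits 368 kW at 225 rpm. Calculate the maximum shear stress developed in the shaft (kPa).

139000 kPa

ω = 2π·225/60 = 23.56 rad/s, so T = P/ω = 368×10³ / 23.56 = 15620 N·m.
J = πd⁴/32 = π(0.0830)⁴/32 = 4.659×10^-6 m⁴.
τ_max = T·r/J = 15620 × 0.0415 / 4.659×10^-6 = 1.391×10^8 Pa.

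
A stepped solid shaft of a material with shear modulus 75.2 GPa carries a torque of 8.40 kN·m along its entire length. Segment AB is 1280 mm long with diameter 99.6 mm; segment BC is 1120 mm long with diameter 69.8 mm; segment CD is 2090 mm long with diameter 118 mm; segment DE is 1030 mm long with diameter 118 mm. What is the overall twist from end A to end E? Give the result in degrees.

4.97°

J_AB = π(0.0996)⁴/32 = 9.66×10^-6 m⁴; J_BC = π(0.0698)⁴/32 = 2.33×10^-6 m⁴; J_CD = π(0.118)⁴/32 = 1.90×10^-5 m⁴; J_DE = π(0.118)⁴/32 = 1.90×10^-5 m⁴.
θ = (T/G)·Σ L_i/J_i = (8400/75.2×10⁹)·(1.28/9.66×10^-6 + 1.12/2.33×10^-6 + 2.09/1.90×10^-5 + 1.03/1.90×10^-5) = 0.08679 rad.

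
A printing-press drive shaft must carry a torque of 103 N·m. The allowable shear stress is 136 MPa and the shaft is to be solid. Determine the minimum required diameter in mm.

15.7 mm

For a solid shaft τ_max = 16T/(πd³), so d = (16T/(π τ_allow))^(1/3) = (16·103.0/(π·1.36×10^8))^(1/3) = 0.01568 m.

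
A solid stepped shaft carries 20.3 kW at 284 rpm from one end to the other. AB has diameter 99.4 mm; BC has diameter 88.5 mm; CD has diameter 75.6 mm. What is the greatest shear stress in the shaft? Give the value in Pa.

ω = 2π·284/60 = 29.74 rad/s, so T = P/ω = 20.3×10³ / 29.74 = 682.6 N·m.
Under the same torque, τ_max = 16T/(πd³) is largest where d is smallest — segment CD (d = 75.6 mm).
τ_max = 16·682.6/(π·(0.0756)³) = 8.046×10^6 Pa.

8.05e6 Pa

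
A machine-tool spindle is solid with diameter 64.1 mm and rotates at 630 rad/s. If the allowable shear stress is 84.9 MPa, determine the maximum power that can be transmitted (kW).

J = πd⁴/32 = π(0.0641)⁴/32 = 1.657×10^-6 m⁴.
T_max = τ_allow·J/r = 8.49×10^7 × 1.657×10^-6 / 0.0320 = 4390 N·m.
ω = 630 rad/s, so P_max = T_max·ω = 2.766×10^6 W.

2770 kW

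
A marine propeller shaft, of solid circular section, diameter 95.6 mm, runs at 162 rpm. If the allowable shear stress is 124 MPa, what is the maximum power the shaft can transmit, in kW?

361 kW

J = πd⁴/32 = π(0.0956)⁴/32 = 8.200×10^-6 m⁴.
T_max = τ_allow·J/r = 1.24×10^8 × 8.200×10^-6 / 0.0478 = 21270 N·m.
ω = 2π·162/60 = 16.96 rad/s, so P_max = T_max·ω = 3.609×10^5 W.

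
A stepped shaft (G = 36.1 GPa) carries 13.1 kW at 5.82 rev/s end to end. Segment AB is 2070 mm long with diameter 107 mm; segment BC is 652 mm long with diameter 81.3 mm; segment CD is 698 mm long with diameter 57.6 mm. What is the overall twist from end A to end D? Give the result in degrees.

0.545°

ω = 2π·5.82 = 36.57 rad/s, so T = P/ω = 13.1×10³ / 36.57 = 358.2 N·m.
J_AB = π(0.107)⁴/32 = 1.29×10^-5 m⁴; J_BC = π(0.0813)⁴/32 = 4.29×10^-6 m⁴; J_CD = π(0.0576)⁴/32 = 1.08×10^-6 m⁴.
θ = (T/G)·Σ L_i/J_i = (358.2/36.1×10⁹)·(2.07/1.29×10^-5 + 0.652/4.29×10^-6 + 0.698/1.08×10^-6) = 9.514×10^-3 rad.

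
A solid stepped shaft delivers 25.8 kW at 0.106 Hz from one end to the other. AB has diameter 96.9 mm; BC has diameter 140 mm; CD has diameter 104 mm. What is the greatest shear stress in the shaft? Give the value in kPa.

217000 kPa

ω = 2π·0.106 = 0.6660 rad/s, so T = P/ω = 25.8×10³ / 0.6660 = 38740 N·m.
Under the same torque, τ_max = 16T/(πd³) is largest where d is smallest — segment AB (d = 96.9 mm).
τ_max = 16·38740/(π·(0.0969)³) = 2.168×10^8 Pa.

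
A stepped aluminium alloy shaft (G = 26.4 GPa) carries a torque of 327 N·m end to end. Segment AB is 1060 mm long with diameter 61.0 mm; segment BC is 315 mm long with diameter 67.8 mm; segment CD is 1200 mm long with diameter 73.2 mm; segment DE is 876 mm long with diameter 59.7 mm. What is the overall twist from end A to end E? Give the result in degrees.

1.46°

J_AB = π(0.0610)⁴/32 = 1.36×10^-6 m⁴; J_BC = π(0.0678)⁴/32 = 2.07×10^-6 m⁴; J_CD = π(0.0732)⁴/32 = 2.82×10^-6 m⁴; J_DE = π(0.0597)⁴/32 = 1.25×10^-6 m⁴.
θ = (T/G)·Σ L_i/J_i = (327.0/26.4×10⁹)·(1.06/1.36×10^-6 + 0.315/2.07×10^-6 + 1.20/2.82×10^-6 + 0.876/1.25×10^-6) = 0.02551 rad.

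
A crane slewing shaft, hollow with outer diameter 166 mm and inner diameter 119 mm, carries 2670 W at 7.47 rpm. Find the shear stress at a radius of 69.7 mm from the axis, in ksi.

0.629 ksi

ω = 2π·7.47/60 = 0.7823 rad/s, so T = P/ω = 2670 / 0.7823 = 3413 N·m.
J = π(d_o⁴ − d_i⁴)/32 = π(0.166⁴ − 0.119⁴)/32 = 5.486×10^-5 m⁴.
Shear stress varies linearly with radius: τ = T·r/J = 3413 × 0.0697 / 5.486×10^-5 = 4.336×10^6 Pa.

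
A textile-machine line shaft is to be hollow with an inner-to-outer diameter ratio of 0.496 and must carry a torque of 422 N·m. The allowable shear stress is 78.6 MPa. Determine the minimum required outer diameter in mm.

30.8 mm

For a hollow shaft with d_i/d_o = 0.496: τ_max = 16T/(π d_o³ (1−k⁴)), so d_o = [16T/(π τ_allow (1−k⁴))]^(1/3) = [16·422.0/(π·7.86×10^7·0.9395)]^(1/3) = 0.03076 m.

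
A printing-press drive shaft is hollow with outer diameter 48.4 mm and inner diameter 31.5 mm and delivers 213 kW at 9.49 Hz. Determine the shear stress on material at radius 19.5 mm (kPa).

ω = 2π·9.49 = 59.63 rad/s, so T = P/ω = 213×10³ / 59.63 = 3572 N·m.
J = π(d_o⁴ − d_i⁴)/32 = π(0.0484⁴ − 0.0315⁴)/32 = 4.421×10^-7 m⁴.
Shear stress varies linearly with radius: τ = T·r/J = 3572 × 0.0195 / 4.421×10^-7 = 1.576×10^8 Pa.

158000 kPa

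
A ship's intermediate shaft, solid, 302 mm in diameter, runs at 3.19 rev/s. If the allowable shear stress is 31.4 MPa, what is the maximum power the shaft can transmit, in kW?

3400 kW

J = πd⁴/32 = π(0.302)⁴/32 = 8.166×10^-4 m⁴.
T_max = τ_allow·J/r = 3.14×10^7 × 8.166×10^-4 / 0.151 = 169800 N·m.
ω = 2π·3.19 = 20.04 rad/s, so P_max = T_max·ω = 3.404×10^6 W.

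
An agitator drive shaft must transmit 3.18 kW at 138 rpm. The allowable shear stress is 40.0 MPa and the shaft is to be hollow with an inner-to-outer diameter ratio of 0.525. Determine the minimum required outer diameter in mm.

ω = 2π·138/60 = 14.45 rad/s, so T = P/ω = 3.18×10³ / 14.45 = 220.0 N·m.
For a hollow shaft with d_i/d_o = 0.525: τ_max = 16T/(π d_o³ (1−k⁴)), so d_o = [16T/(π τ_allow (1−k⁴))]^(1/3) = [16·220.0/(π·4.00×10^7·0.9240)]^(1/3) = 0.03118 m.

31.2 mm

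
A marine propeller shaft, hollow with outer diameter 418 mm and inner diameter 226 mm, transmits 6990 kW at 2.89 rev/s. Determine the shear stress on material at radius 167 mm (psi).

3400 psi

ω = 2π·2.89 = 18.16 rad/s, so T = P/ω = 6990×10³ / 18.16 = 384900 N·m.
J = π(d_o⁴ − d_i⁴)/32 = π(0.418⁴ − 0.226⁴)/32 = 2.741×10^-3 m⁴.
Shear stress varies linearly with radius: τ = T·r/J = 384900 × 0.167 / 2.741×10^-3 = 2.345×10^7 Pa.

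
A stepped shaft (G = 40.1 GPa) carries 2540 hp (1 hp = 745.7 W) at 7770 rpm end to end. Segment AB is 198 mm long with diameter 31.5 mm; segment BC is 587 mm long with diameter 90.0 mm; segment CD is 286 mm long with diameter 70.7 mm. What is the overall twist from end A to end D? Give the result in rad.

0.131 rad

ω = 2π·7770/60 = 813.7 rad/s, so T = P/ω = 2540×745.7 / 813.7 = 2328 N·m.
J_AB = π(0.0315)⁴/32 = 9.67×10^-8 m⁴; J_BC = π(0.0900)⁴/32 = 6.44×10^-6 m⁴; J_CD = π(0.0707)⁴/32 = 2.45×10^-6 m⁴.
θ = (T/G)·Σ L_i/J_i = (2328/40.1×10⁹)·(0.198/9.67×10^-8 + 0.587/6.44×10^-6 + 0.286/2.45×10^-6) = 0.1310 rad.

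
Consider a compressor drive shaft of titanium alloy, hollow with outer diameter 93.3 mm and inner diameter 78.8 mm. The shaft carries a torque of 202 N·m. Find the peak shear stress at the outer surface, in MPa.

J = π(d_o⁴ − d_i⁴)/32 = π(0.0933⁴ − 0.0788⁴)/32 = 3.654×10^-6 m⁴.
τ_max = T·r/J = 202.0 × 0.0466 / 3.654×10^-6 = 2.579×10^6 Pa.

2.58 MPa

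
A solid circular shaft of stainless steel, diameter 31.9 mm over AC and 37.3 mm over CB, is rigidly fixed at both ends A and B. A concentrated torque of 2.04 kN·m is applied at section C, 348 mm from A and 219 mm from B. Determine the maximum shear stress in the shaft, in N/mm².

150 N/mm²

Compatibility: T_A·a/J_AC = T_B·b/J_CB with T_A + T_B = T₀.
J_AC = 1.02×10^-7 m⁴, J_CB = 1.90×10^-7 m⁴, so T_A = T₀·(J_AC/a)/((J_AC/a)+(J_CB/b)) = 513.8 N·m, T_B = 1526 N·m.
τ in each portion: τ_AC = 8.06×10^7 Pa, τ_CB = 1.50×10^8 Pa; maximum is in CB.
τ_max = T_CB·r/J = 1526·0.0186/1.90×10^-7 = 1.498×10^8 Pa.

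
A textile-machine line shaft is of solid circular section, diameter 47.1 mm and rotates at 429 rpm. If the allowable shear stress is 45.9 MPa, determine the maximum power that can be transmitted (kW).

J = πd⁴/32 = π(0.0471)⁴/32 = 4.832×10^-7 m⁴.
T_max = τ_allow·J/r = 4.59×10^7 × 4.832×10^-7 / 0.0236 = 941.7 N·m.
ω = 2π·429/60 = 44.92 rad/s, so P_max = T_max·ω = 4.230×10^4 W.

42.3 kW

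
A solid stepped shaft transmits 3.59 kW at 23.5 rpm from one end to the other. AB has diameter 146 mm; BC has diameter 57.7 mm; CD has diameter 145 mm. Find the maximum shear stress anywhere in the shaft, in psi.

ω = 2π·23.5/60 = 2.461 rad/s, so T = P/ω = 3.59×10³ / 2.461 = 1459 N·m.
Under the same torque, τ_max = 16T/(πd³) is largest where d is smallest — segment BC (d = 57.7 mm).
τ_max = 16·1459/(π·(0.0577)³) = 3.868×10^7 Pa.

5610 psi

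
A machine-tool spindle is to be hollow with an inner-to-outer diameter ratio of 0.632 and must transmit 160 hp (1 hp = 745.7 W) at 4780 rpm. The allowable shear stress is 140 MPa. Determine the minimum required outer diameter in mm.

21.8 mm

ω = 2π·4780/60 = 500.6 rad/s, so T = P/ω = 160×745.7 / 500.6 = 238.4 N·m.
For a hollow shaft with d_i/d_o = 0.632: τ_max = 16T/(π d_o³ (1−k⁴)), so d_o = [16T/(π τ_allow (1−k⁴))]^(1/3) = [16·238.4/(π·1.40×10^8·0.8405)]^(1/3) = 0.02177 m.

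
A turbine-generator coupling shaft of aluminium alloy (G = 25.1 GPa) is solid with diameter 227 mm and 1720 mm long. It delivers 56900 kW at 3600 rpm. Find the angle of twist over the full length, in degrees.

ω = 2π·3600/60 = 377.0 rad/s, so T = P/ω = 56900×10³ / 377.0 = 150900 N·m.
J = πd⁴/32 = π(0.227)⁴/32 = 2.607×10^-4 m⁴.
θ = T·L/(G·J) = 150900 × 1.72 / (25.1×10⁹ × 2.607×10^-4) = 0.03968 rad.

2.27°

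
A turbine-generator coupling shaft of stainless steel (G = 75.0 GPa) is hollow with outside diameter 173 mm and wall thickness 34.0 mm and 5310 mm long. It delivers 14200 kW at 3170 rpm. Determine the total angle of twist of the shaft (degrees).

2.28°

ω = 2π·3170/60 = 332.0 rad/s, so T = P/ω = 14200×10³ / 332.0 = 42780 N·m.
J = π(d_o⁴ − d_i⁴)/32 = π(0.173⁴ − 0.105⁴)/32 = 7.601×10^-5 m⁴.
θ = T·L/(G·J) = 42780 × 5.31 / (75.0×10⁹ × 7.601×10^-5) = 0.03985 rad.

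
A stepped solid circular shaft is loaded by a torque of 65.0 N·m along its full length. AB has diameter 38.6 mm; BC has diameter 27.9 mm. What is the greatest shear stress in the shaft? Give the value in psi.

2210 psi

Under the same torque, τ_max = 16T/(πd³) is largest where d is smallest — segment BC (d = 27.9 mm).
τ_max = 16·65.00/(π·(0.0279)³) = 1.524×10^7 Pa.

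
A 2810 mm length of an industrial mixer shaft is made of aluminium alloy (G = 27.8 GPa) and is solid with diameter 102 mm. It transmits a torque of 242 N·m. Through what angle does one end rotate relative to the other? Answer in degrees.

J = πd⁴/32 = π(0.102)⁴/32 = 1.063×10^-5 m⁴.
θ = T·L/(G·J) = 242.0 × 2.81 / (27.8×10⁹ × 1.063×10^-5) = 2.302×10^-3 rad.

0.132°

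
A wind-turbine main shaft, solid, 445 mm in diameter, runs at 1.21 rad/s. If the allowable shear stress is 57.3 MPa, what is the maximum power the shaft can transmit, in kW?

J = πd⁴/32 = π(0.445)⁴/32 = 3.850×10^-3 m⁴.
T_max = τ_allow·J/r = 5.73×10^7 × 3.850×10^-3 / 0.223 = 991400 N·m.
ω = 1.21 rad/s, so P_max = T_max·ω = 1.200×10^6 W.

1200 kW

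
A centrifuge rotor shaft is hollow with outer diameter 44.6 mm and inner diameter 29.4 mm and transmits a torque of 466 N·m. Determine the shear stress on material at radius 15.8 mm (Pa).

2.34e7 Pa

J = π(d_o⁴ − d_i⁴)/32 = π(0.0446⁴ − 0.0294⁴)/32 = 3.151×10^-7 m⁴.
Shear stress varies linearly with radius: τ = T·r/J = 466.0 × 0.0158 / 3.151×10^-7 = 2.337×10^7 Pa.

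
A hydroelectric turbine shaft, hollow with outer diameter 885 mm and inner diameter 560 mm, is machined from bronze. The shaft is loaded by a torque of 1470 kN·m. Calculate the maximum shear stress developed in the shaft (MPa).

J = π(d_o⁴ − d_i⁴)/32 = π(0.885⁴ − 0.560⁴)/32 = 0.05057 m⁴.
τ_max = T·r/J = 1.470e6 × 0.443 / 0.05057 = 1.286×10^7 Pa.

12.9 MPa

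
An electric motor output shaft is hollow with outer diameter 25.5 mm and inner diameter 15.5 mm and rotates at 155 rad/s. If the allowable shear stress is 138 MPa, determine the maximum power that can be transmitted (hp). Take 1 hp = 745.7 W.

80.6 hp

J = π(d_o⁴ − d_i⁴)/32 = π(0.0255⁴ − 0.0155⁴)/32 = 3.584×10^-8 m⁴.
T_max = τ_allow·J/r = 1.38×10^8 × 3.584×10^-8 / 0.0127 = 388.0 N·m.
ω = 155 rad/s, so P_max = T_max·ω = 6.013×10^4 W.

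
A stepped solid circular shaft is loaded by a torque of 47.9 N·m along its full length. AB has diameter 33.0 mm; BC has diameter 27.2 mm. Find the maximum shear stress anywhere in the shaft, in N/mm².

12.1 N/mm²

Under the same torque, τ_max = 16T/(πd³) is largest where d is smallest — segment BC (d = 27.2 mm).
τ_max = 16·47.90/(π·(0.0272)³) = 1.212×10^7 Pa.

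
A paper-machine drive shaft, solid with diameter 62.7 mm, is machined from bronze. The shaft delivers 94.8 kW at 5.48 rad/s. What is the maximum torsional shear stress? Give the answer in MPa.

ω = 5.48 rad/s, so T = P/ω = 94.8×10³ / 5.480 = 17300 N·m.
J = πd⁴/32 = π(0.0627)⁴/32 = 1.517×10^-6 m⁴.
τ_max = T·r/J = 17300 × 0.0314 / 1.517×10^-6 = 3.574×10^8 Pa.

357 MPa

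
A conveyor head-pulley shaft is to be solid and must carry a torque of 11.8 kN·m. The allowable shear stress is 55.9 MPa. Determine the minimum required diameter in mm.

For a solid shaft τ_max = 16T/(πd³), so d = (16T/(π τ_allow))^(1/3) = (16·11800/(π·5.59×10^7))^(1/3) = 0.1024 m.

102 mm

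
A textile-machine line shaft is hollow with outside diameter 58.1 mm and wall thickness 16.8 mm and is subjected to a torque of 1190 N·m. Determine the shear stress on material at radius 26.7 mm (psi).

4250 psi

J = π(d_o⁴ − d_i⁴)/32 = π(0.0581⁴ − 0.0245⁴)/32 = 1.083×10^-6 m⁴.
Shear stress varies linearly with radius: τ = T·r/J = 1190 × 0.0267 / 1.083×10^-6 = 2.933×10^7 Pa.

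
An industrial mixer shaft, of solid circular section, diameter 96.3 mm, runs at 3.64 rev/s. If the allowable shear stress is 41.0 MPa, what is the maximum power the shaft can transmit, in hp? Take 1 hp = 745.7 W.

J = πd⁴/32 = π(0.0963)⁴/32 = 8.443×10^-6 m⁴.
T_max = τ_allow·J/r = 4.10×10^7 × 8.443×10^-6 / 0.0481 = 7189 N·m.
ω = 2π·3.64 = 22.87 rad/s, so P_max = T_max·ω = 1.644×10^5 W.

221 hp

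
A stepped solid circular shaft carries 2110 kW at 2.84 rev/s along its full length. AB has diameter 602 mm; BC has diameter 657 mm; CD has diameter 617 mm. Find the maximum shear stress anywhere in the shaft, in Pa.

2.76e6 Pa

ω = 2π·2.84 = 17.84 rad/s, so T = P/ω = 2110×10³ / 17.84 = 118200 N·m.
Under the same torque, τ_max = 16T/(πd³) is largest where d is smallest — segment AB (d = 602 mm).
τ_max = 16·118200/(π·(0.602)³) = 2.760×10^6 Pa.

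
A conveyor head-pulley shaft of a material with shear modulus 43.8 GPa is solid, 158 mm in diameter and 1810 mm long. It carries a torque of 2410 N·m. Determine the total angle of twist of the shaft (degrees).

0.0933°

J = πd⁴/32 = π(0.158)⁴/32 = 6.118×10^-5 m⁴.
θ = T·L/(G·J) = 2410 × 1.81 / (43.8×10⁹ × 6.118×10^-5) = 1.628×10^-3 rad.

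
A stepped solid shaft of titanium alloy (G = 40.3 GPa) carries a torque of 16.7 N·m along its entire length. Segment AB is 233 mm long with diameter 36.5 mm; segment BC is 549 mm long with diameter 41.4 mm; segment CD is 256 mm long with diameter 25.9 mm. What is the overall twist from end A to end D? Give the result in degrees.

0.215°

J_AB = π(0.0365)⁴/32 = 1.74×10^-7 m⁴; J_BC = π(0.0414)⁴/32 = 2.88×10^-7 m⁴; J_CD = π(0.0259)⁴/32 = 4.42×10^-8 m⁴.
θ = (T/G)·Σ L_i/J_i = (16.70/40.3×10⁹)·(0.233/1.74×10^-7 + 0.549/2.88×10^-7 + 0.256/4.42×10^-8) = 3.744×10^-3 rad.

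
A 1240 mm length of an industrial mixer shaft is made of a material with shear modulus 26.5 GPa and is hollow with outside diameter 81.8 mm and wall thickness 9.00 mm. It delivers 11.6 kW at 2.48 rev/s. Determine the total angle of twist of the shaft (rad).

0.0126 rad

ω = 2π·2.48 = 15.58 rad/s, so T = P/ω = 11.6×10³ / 15.58 = 744.4 N·m.
J = π(d_o⁴ − d_i⁴)/32 = π(0.0818⁴ − 0.0638⁴)/32 = 2.769×10^-6 m⁴.
θ = T·L/(G·J) = 744.4 × 1.24 / (26.5×10⁹ × 2.769×10^-6) = 0.01258 rad.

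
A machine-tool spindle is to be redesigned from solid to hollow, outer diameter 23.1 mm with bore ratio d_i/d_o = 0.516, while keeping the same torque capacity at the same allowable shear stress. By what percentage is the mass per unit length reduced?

22.9 %

Equal τ_max and T ⇒ the solid shaft needs d_s³ = d_o³(1−k⁴), so d_s = 23.1·(1−0.516⁴)^(1/3) = 22.54 mm.
Area ratio A_h/A_s = d_o²(1−k²)/d_s² = (1−k²)/(1−k⁴)^(2/3) = 0.7706.
Mass saving = 1 − 0.7706 = 22.9 %.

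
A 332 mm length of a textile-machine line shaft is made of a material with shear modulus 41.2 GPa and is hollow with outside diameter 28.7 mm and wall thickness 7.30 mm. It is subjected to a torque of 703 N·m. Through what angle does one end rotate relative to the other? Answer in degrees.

J = π(d_o⁴ − d_i⁴)/32 = π(0.0287⁴ − 0.0141⁴)/32 = 6.273×10^-8 m⁴.
θ = T·L/(G·J) = 703.0 × 0.332 / (41.2×10⁹ × 6.273×10^-8) = 0.09031 rad.

5.17°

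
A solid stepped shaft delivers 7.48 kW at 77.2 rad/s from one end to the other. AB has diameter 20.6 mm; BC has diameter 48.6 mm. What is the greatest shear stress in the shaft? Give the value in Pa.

ω = 77.2 rad/s, so T = P/ω = 7.48×10³ / 77.20 = 96.89 N·m.
Under the same torque, τ_max = 16T/(πd³) is largest where d is smallest — segment AB (d = 20.6 mm).
τ_max = 16·96.89/(π·(0.0206)³) = 5.645×10^7 Pa.

5.64e7 Pa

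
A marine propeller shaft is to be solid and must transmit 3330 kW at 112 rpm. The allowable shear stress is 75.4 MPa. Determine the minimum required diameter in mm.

268 mm

ω = 2π·112/60 = 11.73 rad/s, so T = P/ω = 3330×10³ / 11.73 = 283900 N·m.
For a solid shaft τ_max = 16T/(πd³), so d = (16T/(π τ_allow))^(1/3) = (16·283900/(π·7.54×10^7))^(1/3) = 0.2677 m.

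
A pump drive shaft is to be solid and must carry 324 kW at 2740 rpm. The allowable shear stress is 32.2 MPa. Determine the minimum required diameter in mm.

ω = 2π·2740/60 = 286.9 rad/s, so T = P/ω = 324×10³ / 286.9 = 1129 N·m.
For a solid shaft τ_max = 16T/(πd³), so d = (16T/(π τ_allow))^(1/3) = (16·1129/(π·3.22×10^7))^(1/3) = 0.05632 m.

56.3 mm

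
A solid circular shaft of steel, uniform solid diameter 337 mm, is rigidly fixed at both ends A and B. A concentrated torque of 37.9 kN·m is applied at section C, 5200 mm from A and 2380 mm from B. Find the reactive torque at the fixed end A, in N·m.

With uniform GJ and both ends fixed, compatibility θ_AC = θ_CB gives T_A·a = T_B·b, together with T_A + T_B = T₀.
T_A = T₀·b/(a+b) = 37900·2380/7580 = 11900 N·m; T_B = 26000 N·m.

11900 N·m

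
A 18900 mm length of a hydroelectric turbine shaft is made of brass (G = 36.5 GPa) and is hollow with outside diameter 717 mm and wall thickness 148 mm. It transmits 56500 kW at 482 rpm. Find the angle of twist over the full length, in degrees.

ω = 2π·482/60 = 50.47 rad/s, so T = P/ω = 56500×10³ / 50.47 = 1.119e6 N·m.
J = π(d_o⁴ − d_i⁴)/32 = π(0.717⁴ − 0.421⁴)/32 = 0.02286 m⁴.
θ = T·L/(G·J) = 1.119e6 × 18.9 / (36.5×10⁹ × 0.02286) = 0.02535 rad.

1.45°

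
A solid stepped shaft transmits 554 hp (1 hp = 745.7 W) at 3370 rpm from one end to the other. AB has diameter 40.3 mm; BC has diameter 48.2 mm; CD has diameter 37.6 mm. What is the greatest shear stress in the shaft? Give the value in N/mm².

ω = 2π·3370/60 = 352.9 rad/s, so T = P/ω = 554×745.7 / 352.9 = 1171 N·m.
Under the same torque, τ_max = 16T/(πd³) is largest where d is smallest — segment CD (d = 37.6 mm).
τ_max = 16·1171/(π·(0.0376)³) = 1.122×10^8 Pa.

112 N/mm²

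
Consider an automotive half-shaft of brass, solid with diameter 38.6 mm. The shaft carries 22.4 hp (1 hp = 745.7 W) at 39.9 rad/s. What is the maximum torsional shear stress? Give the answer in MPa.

37.1 MPa

ω = 39.9 rad/s, so T = P/ω = 22.4×745.7 / 39.90 = 418.6 N·m.
J = πd⁴/32 = π(0.0386)⁴/32 = 2.179×10^-7 m⁴.
τ_max = T·r/J = 418.6 × 0.0193 / 2.179×10^-7 = 3.707×10^7 Pa.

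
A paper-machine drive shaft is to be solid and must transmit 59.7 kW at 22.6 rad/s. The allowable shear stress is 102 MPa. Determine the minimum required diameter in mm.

50.9 mm

ω = 22.6 rad/s, so T = P/ω = 59.7×10³ / 22.60 = 2642 N·m.
For a solid shaft τ_max = 16T/(πd³), so d = (16T/(π τ_allow))^(1/3) = (16·2642/(π·1.02×10^8))^(1/3) = 0.05090 m.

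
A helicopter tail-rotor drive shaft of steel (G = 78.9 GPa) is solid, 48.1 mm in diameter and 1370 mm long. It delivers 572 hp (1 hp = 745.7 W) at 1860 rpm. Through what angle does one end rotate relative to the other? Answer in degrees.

4.15°

ω = 2π·1860/60 = 194.8 rad/s, so T = P/ω = 572×745.7 / 194.8 = 2190 N·m.
J = πd⁴/32 = π(0.0481)⁴/32 = 5.255×10^-7 m⁴.
θ = T·L/(G·J) = 2190 × 1.37 / (78.9×10⁹ × 5.255×10^-7) = 0.07236 rad.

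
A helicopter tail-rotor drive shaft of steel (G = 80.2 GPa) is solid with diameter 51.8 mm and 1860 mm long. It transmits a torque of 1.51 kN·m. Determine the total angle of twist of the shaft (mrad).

49.5 mrad

J = πd⁴/32 = π(0.0518)⁴/32 = 7.068×10^-7 m⁴.
θ = T·L/(G·J) = 1510 × 1.86 / (80.2×10⁹ × 7.068×10^-7) = 0.04954 rad.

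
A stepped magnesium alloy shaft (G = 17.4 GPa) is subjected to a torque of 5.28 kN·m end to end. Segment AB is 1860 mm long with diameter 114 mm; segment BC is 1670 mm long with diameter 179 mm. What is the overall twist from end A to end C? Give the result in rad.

0.0391 rad

J_AB = π(0.114)⁴/32 = 1.66×10^-5 m⁴; J_BC = π(0.179)⁴/32 = 1.01×10^-4 m⁴.
θ = (T/G)·Σ L_i/J_i = (5280/17.4×10⁹)·(1.86/1.66×10^-5 + 1.67/1.01×10^-4) = 0.03907 rad.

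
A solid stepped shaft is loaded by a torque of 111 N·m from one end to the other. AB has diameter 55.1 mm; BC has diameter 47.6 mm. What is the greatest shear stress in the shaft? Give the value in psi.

Under the same torque, τ_max = 16T/(πd³) is largest where d is smallest — segment BC (d = 47.6 mm).
τ_max = 16·111.0/(π·(0.0476)³) = 5.242×10^6 Pa.

760 psi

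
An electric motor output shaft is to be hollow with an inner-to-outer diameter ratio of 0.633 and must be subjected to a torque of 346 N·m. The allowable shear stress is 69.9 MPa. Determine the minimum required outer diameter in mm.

For a hollow shaft with d_i/d_o = 0.633: τ_max = 16T/(π d_o³ (1−k⁴)), so d_o = [16T/(π τ_allow (1−k⁴))]^(1/3) = [16·346.0/(π·6.99×10^7·0.8394)]^(1/3) = 0.03108 m.

31.1 mm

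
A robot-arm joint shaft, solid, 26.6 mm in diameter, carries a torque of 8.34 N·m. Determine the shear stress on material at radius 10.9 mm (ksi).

J = πd⁴/32 = π(0.0266)⁴/32 = 4.915×10^-8 m⁴.
Shear stress varies linearly with radius: τ = T·r/J = 8.340 × 0.0109 / 4.915×10^-8 = 1.850×10^6 Pa.

0.268 ksi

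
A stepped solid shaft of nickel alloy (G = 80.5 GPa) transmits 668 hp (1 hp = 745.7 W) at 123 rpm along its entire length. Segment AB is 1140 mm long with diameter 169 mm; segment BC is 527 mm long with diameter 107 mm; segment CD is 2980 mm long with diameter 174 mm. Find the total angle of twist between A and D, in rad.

0.0424 rad

ω = 2π·123/60 = 12.88 rad/s, so T = P/ω = 668×745.7 / 12.88 = 38670 N·m.
J_AB = π(0.169)⁴/32 = 8.01×10^-5 m⁴; J_BC = π(0.107)⁴/32 = 1.29×10^-5 m⁴; J_CD = π(0.174)⁴/32 = 9.00×10^-5 m⁴.
θ = (T/G)·Σ L_i/J_i = (38670/80.5×10⁹)·(1.14/8.01×10^-5 + 0.527/1.29×10^-5 + 2.98/9.00×10^-5) = 0.04242 rad.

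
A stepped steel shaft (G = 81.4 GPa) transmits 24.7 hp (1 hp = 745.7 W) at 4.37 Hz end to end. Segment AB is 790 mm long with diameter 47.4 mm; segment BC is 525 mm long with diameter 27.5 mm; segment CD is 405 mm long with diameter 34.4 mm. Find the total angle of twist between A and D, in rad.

0.114 rad

ω = 2π·4.37 = 27.46 rad/s, so T = P/ω = 24.7×745.7 / 27.46 = 670.8 N·m.
J_AB = π(0.0474)⁴/32 = 4.96×10^-7 m⁴; J_BC = π(0.0275)⁴/32 = 5.61×10^-8 m⁴; J_CD = π(0.0344)⁴/32 = 1.37×10^-7 m⁴.
θ = (T/G)·Σ L_i/J_i = (670.8/81.4×10⁹)·(0.790/4.96×10^-7 + 0.525/5.61×10^-8 + 0.405/1.37×10^-7) = 0.1145 rad.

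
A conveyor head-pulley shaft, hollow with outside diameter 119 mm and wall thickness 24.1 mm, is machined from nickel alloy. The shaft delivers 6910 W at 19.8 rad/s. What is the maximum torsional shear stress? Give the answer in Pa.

1.21e6 Pa

ω = 19.8 rad/s, so T = P/ω = 6910 / 19.80 = 349.0 N·m.
J = π(d_o⁴ − d_i⁴)/32 = π(0.119⁴ − 0.0708⁴)/32 = 1.722×10^-5 m⁴.
τ_max = T·r/J = 349.0 × 0.0595 / 1.722×10^-5 = 1.206×10^6 Pa.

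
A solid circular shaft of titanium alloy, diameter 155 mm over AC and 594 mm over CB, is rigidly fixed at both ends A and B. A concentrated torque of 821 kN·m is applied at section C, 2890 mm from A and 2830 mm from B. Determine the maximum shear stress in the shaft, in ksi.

2.88 ksi

Compatibility: T_A·a/J_AC = T_B·b/J_CB with T_A + T_B = T₀.
J_AC = 5.67×10^-5 m⁴, J_CB = 0.0122 m⁴, so T_A = T₀·(J_AC/a)/((J_AC/a)+(J_CB/b)) = 3711 N·m, T_B = 817300 N·m.
τ in each portion: τ_AC = 5.07×10^6 Pa, τ_CB = 1.99×10^7 Pa; maximum is in CB.
τ_max = T_CB·r/J = 817300·0.297/0.0122 = 1.986×10^7 Pa.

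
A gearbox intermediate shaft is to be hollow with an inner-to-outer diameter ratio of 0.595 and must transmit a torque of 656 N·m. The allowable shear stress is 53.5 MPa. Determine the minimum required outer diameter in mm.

41.5 mm

For a hollow shaft with d_i/d_o = 0.595: τ_max = 16T/(π d_o³ (1−k⁴)), so d_o = [16T/(π τ_allow (1−k⁴))]^(1/3) = [16·656.0/(π·5.35×10^7·0.8747)]^(1/3) = 0.04149 m.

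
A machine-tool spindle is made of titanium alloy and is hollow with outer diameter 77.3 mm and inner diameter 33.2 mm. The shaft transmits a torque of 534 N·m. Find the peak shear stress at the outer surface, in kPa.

6100 kPa

J = π(d_o⁴ − d_i⁴)/32 = π(0.0773⁴ − 0.0332⁴)/32 = 3.386×10^-6 m⁴.
τ_max = T·r/J = 534.0 × 0.0386 / 3.386×10^-6 = 6.095×10^6 Pa.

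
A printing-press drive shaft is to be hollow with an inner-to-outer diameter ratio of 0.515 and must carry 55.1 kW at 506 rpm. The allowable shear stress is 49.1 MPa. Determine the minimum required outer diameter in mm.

ω = 2π·506/60 = 52.99 rad/s, so T = P/ω = 55.1×10³ / 52.99 = 1040 N·m.
For a hollow shaft with d_i/d_o = 0.515: τ_max = 16T/(π d_o³ (1−k⁴)), so d_o = [16T/(π τ_allow (1−k⁴))]^(1/3) = [16·1040/(π·4.91×10^7·0.9297)]^(1/3) = 0.04877 m.

48.8 mm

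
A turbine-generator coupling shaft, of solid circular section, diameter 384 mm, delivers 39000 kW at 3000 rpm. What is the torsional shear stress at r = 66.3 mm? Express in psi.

559 psi

ω = 2π·3000/60 = 314.2 rad/s, so T = P/ω = 39000×10³ / 314.2 = 124100 N·m.
J = πd⁴/32 = π(0.384)⁴/32 = 2.135×10^-3 m⁴.
Shear stress varies linearly with radius: τ = T·r/J = 124100 × 0.0663 / 2.135×10^-3 = 3.856×10^6 Pa.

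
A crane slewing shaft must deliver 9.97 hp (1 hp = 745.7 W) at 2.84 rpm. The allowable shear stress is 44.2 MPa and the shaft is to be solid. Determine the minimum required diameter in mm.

142 mm

ω = 2π·2.84/60 = 0.2974 rad/s, so T = P/ω = 9.97×745.7 / 0.2974 = 25000 N·m.
For a solid shaft τ_max = 16T/(πd³), so d = (16T/(π τ_allow))^(1/3) = (16·25000/(π·4.42×10^7))^(1/3) = 0.1423 m.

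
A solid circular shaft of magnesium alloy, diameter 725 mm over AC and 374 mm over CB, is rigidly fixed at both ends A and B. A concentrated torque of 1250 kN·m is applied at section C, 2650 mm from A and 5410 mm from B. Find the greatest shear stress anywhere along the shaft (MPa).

Compatibility: T_A·a/J_AC = T_B·b/J_CB with T_A + T_B = T₀.
J_AC = 0.0271 m⁴, J_CB = 1.92×10^-3 m⁴, so T_A = T₀·(J_AC/a)/((J_AC/a)+(J_CB/b)) = 1.208e6 N·m, T_B = 41910 N·m.
τ in each portion: τ_AC = 1.61×10^7 Pa, τ_CB = 4.08×10^6 Pa; maximum is in AC.
τ_max = T_AC·r/J = 1.208e6·0.362/0.0271 = 1.615×10^7 Pa.

16.1 MPa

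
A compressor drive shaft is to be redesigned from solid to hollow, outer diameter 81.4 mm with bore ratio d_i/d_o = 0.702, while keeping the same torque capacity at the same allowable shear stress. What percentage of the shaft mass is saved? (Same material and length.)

38.9 %

Equal τ_max and T ⇒ the solid shaft needs d_s³ = d_o³(1−k⁴), so d_s = 81.4·(1−0.702⁴)^(1/3) = 74.19 mm.
Area ratio A_h/A_s = d_o²(1−k²)/d_s² = (1−k²)/(1−k⁴)^(2/3) = 0.6106.
Mass saving = 1 − 0.6106 = 38.9 %.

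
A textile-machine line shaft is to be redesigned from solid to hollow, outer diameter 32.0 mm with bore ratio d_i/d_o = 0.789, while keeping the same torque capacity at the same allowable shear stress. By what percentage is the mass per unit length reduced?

Equal τ_max and T ⇒ the solid shaft needs d_s³ = d_o³(1−k⁴), so d_s = 32.0·(1−0.789⁴)^(1/3) = 27.18 mm.
Area ratio A_h/A_s = d_o²(1−k²)/d_s² = (1−k²)/(1−k⁴)^(2/3) = 0.5234.
Mass saving = 1 − 0.5234 = 47.7 %.

47.7 %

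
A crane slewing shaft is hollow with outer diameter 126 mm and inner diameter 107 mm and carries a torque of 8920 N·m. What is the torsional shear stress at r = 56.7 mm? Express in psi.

6180 psi

J = π(d_o⁴ − d_i⁴)/32 = π(0.126⁴ − 0.107⁴)/32 = 1.188×10^-5 m⁴.
Shear stress varies linearly with radius: τ = T·r/J = 8920 × 0.0567 / 1.188×10^-5 = 4.259×10^7 Pa.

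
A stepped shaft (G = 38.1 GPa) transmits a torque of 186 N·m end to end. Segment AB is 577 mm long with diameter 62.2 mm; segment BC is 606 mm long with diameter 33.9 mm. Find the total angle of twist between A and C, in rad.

J_AB = π(0.0622)⁴/32 = 1.47×10^-6 m⁴; J_BC = π(0.0339)⁴/32 = 1.30×10^-7 m⁴.
θ = (T/G)·Σ L_i/J_i = (186.0/38.1×10⁹)·(0.577/1.47×10^-6 + 0.606/1.30×10^-7) = 0.02473 rad.

0.0247 rad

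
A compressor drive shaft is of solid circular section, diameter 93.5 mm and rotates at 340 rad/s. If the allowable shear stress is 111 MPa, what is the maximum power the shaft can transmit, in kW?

6060 kW

J = πd⁴/32 = π(0.0935)⁴/32 = 7.503×10^-6 m⁴.
T_max = τ_allow·J/r = 1.11×10^8 × 7.503×10^-6 / 0.0467 = 17820 N·m.
ω = 340 rad/s, so P_max = T_max·ω = 6.057×10^6 W.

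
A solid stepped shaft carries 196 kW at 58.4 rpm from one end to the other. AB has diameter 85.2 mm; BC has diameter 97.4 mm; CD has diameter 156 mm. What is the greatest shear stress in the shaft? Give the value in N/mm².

264 N/mm²

ω = 2π·58.4/60 = 6.116 rad/s, so T = P/ω = 196×10³ / 6.116 = 32050 N·m.
Under the same torque, τ_max = 16T/(πd³) is largest where d is smallest — segment AB (d = 85.2 mm).
τ_max = 16·32050/(π·(0.0852)³) = 2.639×10^8 Pa.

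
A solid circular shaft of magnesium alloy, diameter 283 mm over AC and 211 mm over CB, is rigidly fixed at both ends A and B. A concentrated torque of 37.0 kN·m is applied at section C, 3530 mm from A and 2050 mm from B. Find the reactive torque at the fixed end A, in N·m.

24100 N·m

Compatibility: T_A·a/J_AC = T_B·b/J_CB with T_A + T_B = T₀.
J_AC = 6.30×10^-4 m⁴, J_CB = 1.95×10^-4 m⁴, so T_A = T₀·(J_AC/a)/((J_AC/a)+(J_CB/b)) = 24150 N·m, T_B = 12850 N·m.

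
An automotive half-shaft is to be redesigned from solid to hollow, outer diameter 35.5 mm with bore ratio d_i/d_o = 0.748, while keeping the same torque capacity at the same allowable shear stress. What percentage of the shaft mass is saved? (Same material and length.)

43.4 %

Equal τ_max and T ⇒ the solid shaft needs d_s³ = d_o³(1−k⁴), so d_s = 35.5·(1−0.748⁴)^(1/3) = 31.32 mm.
Area ratio A_h/A_s = d_o²(1−k²)/d_s² = (1−k²)/(1−k⁴)^(2/3) = 0.5658.
Mass saving = 1 − 0.5658 = 43.4 %.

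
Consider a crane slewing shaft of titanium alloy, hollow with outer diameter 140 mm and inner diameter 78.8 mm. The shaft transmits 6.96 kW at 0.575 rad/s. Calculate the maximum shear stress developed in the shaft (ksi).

3.62 ksi

ω = 0.575 rad/s, so T = P/ω = 6.96×10³ / 0.5750 = 12100 N·m.
J = π(d_o⁴ − d_i⁴)/32 = π(0.140⁴ − 0.0788⁴)/32 = 3.393×10^-5 m⁴.
τ_max = T·r/J = 12100 × 0.0700 / 3.393×10^-5 = 2.497×10^7 Pa.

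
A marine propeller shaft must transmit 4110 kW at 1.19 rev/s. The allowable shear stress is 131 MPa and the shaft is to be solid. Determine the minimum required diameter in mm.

ω = 2π·1.19 = 7.477 rad/s, so T = P/ω = 4110×10³ / 7.477 = 549700 N·m.
For a solid shaft τ_max = 16T/(πd³), so d = (16T/(π τ_allow))^(1/3) = (16·549700/(π·1.31×10^8))^(1/3) = 0.2775 m.

278 mm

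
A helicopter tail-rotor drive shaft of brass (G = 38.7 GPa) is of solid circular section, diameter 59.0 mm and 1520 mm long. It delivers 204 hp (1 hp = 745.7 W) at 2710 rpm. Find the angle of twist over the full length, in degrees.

ω = 2π·2710/60 = 283.8 rad/s, so T = P/ω = 204×745.7 / 283.8 = 536.0 N·m.
J = πd⁴/32 = π(0.0590)⁴/32 = 1.190×10^-6 m⁴.
θ = T·L/(G·J) = 536.0 × 1.52 / (38.7×10⁹ × 1.190×10^-6) = 0.01770 rad.

1.01°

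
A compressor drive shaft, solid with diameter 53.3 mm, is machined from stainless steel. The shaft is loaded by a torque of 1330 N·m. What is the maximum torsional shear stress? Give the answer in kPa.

J = πd⁴/32 = π(0.0533)⁴/32 = 7.923×10^-7 m⁴.
τ_max = T·r/J = 1330 × 0.0267 / 7.923×10^-7 = 4.473×10^7 Pa.

44700 kPa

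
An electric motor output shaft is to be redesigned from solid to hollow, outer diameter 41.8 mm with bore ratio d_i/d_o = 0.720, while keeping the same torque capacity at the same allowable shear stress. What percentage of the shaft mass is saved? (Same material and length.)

40.7 %

Equal τ_max and T ⇒ the solid shaft needs d_s³ = d_o³(1−k⁴), so d_s = 41.8·(1−0.720⁴)^(1/3) = 37.66 mm.
Area ratio A_h/A_s = d_o²(1−k²)/d_s² = (1−k²)/(1−k⁴)^(2/3) = 0.5933.
Mass saving = 1 − 0.5933 = 40.7 %.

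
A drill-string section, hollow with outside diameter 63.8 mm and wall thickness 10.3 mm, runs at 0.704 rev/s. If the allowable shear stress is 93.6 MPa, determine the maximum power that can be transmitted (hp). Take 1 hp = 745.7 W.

J = π(d_o⁴ − d_i⁴)/32 = π(0.0638⁴ − 0.0432⁴)/32 = 1.285×10^-6 m⁴.
T_max = τ_allow·J/r = 9.36×10^7 × 1.285×10^-6 / 0.0319 = 3769 N·m.
ω = 2π·0.704 = 4.423 rad/s, so P_max = T_max·ω = 1.667×10^4 W.

22.4 hp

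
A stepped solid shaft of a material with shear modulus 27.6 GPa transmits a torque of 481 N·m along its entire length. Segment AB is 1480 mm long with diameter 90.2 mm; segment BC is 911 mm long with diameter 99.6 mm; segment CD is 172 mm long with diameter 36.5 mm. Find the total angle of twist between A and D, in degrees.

1.31°

J_AB = π(0.0902)⁴/32 = 6.50×10^-6 m⁴; J_BC = π(0.0996)⁴/32 = 9.66×10^-6 m⁴; J_CD = π(0.0365)⁴/32 = 1.74×10^-7 m⁴.
θ = (T/G)·Σ L_i/J_i = (481.0/27.6×10⁹)·(1.48/6.50×10^-6 + 0.911/9.66×10^-6 + 0.172/1.74×10^-7) = 0.02281 rad.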